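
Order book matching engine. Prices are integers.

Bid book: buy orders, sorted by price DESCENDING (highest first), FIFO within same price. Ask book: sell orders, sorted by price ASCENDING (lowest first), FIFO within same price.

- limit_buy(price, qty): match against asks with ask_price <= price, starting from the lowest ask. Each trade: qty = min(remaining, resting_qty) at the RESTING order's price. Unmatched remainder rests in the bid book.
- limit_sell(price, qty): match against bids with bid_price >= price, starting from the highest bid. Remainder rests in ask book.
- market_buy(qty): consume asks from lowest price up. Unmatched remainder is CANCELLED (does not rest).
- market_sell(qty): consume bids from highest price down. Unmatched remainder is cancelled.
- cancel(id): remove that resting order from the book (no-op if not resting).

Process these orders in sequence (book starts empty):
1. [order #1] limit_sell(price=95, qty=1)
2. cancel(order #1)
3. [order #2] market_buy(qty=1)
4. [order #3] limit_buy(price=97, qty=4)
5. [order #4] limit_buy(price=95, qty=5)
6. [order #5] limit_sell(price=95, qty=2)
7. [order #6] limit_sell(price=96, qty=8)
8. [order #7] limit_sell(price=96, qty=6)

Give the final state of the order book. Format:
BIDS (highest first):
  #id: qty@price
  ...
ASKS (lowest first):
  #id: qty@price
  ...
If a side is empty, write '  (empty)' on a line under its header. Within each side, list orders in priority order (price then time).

After op 1 [order #1] limit_sell(price=95, qty=1): fills=none; bids=[-] asks=[#1:1@95]
After op 2 cancel(order #1): fills=none; bids=[-] asks=[-]
After op 3 [order #2] market_buy(qty=1): fills=none; bids=[-] asks=[-]
After op 4 [order #3] limit_buy(price=97, qty=4): fills=none; bids=[#3:4@97] asks=[-]
After op 5 [order #4] limit_buy(price=95, qty=5): fills=none; bids=[#3:4@97 #4:5@95] asks=[-]
After op 6 [order #5] limit_sell(price=95, qty=2): fills=#3x#5:2@97; bids=[#3:2@97 #4:5@95] asks=[-]
After op 7 [order #6] limit_sell(price=96, qty=8): fills=#3x#6:2@97; bids=[#4:5@95] asks=[#6:6@96]
After op 8 [order #7] limit_sell(price=96, qty=6): fills=none; bids=[#4:5@95] asks=[#6:6@96 #7:6@96]

Answer: BIDS (highest first):
  #4: 5@95
ASKS (lowest first):
  #6: 6@96
  #7: 6@96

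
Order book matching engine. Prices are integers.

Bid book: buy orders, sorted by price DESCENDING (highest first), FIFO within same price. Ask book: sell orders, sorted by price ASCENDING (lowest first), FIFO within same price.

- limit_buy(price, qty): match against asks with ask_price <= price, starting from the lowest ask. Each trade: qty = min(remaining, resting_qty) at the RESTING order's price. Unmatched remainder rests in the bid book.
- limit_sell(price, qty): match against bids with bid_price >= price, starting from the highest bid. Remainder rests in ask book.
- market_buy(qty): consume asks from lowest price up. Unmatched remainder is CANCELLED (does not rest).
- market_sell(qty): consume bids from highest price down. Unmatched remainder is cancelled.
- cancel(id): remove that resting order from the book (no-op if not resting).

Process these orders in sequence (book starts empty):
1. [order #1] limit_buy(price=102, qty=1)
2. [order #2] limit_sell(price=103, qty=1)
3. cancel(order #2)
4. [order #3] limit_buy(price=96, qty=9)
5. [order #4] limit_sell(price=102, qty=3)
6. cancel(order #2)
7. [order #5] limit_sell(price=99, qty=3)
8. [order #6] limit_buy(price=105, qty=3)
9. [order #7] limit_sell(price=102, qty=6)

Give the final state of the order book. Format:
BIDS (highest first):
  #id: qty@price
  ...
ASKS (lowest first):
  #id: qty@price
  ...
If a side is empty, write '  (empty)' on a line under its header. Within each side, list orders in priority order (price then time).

After op 1 [order #1] limit_buy(price=102, qty=1): fills=none; bids=[#1:1@102] asks=[-]
After op 2 [order #2] limit_sell(price=103, qty=1): fills=none; bids=[#1:1@102] asks=[#2:1@103]
After op 3 cancel(order #2): fills=none; bids=[#1:1@102] asks=[-]
After op 4 [order #3] limit_buy(price=96, qty=9): fills=none; bids=[#1:1@102 #3:9@96] asks=[-]
After op 5 [order #4] limit_sell(price=102, qty=3): fills=#1x#4:1@102; bids=[#3:9@96] asks=[#4:2@102]
After op 6 cancel(order #2): fills=none; bids=[#3:9@96] asks=[#4:2@102]
After op 7 [order #5] limit_sell(price=99, qty=3): fills=none; bids=[#3:9@96] asks=[#5:3@99 #4:2@102]
After op 8 [order #6] limit_buy(price=105, qty=3): fills=#6x#5:3@99; bids=[#3:9@96] asks=[#4:2@102]
After op 9 [order #7] limit_sell(price=102, qty=6): fills=none; bids=[#3:9@96] asks=[#4:2@102 #7:6@102]

Answer: BIDS (highest first):
  #3: 9@96
ASKS (lowest first):
  #4: 2@102
  #7: 6@102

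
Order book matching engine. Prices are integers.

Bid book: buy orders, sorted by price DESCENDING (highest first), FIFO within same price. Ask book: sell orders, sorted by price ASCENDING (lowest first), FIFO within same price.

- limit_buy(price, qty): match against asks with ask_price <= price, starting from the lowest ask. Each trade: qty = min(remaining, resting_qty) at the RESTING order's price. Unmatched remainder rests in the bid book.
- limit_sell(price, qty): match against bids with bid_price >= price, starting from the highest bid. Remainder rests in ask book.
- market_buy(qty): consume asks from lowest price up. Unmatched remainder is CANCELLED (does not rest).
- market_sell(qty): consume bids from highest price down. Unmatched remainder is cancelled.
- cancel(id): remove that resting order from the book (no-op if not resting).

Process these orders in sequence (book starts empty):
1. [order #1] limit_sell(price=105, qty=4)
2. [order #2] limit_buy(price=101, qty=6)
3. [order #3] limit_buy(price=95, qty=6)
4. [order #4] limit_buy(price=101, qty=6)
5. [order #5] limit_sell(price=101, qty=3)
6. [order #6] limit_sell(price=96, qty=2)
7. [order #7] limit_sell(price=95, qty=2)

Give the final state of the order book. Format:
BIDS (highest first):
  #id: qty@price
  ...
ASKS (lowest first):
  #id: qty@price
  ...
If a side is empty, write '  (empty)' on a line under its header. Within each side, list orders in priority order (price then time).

Answer: BIDS (highest first):
  #4: 5@101
  #3: 6@95
ASKS (lowest first):
  #1: 4@105

Derivation:
After op 1 [order #1] limit_sell(price=105, qty=4): fills=none; bids=[-] asks=[#1:4@105]
After op 2 [order #2] limit_buy(price=101, qty=6): fills=none; bids=[#2:6@101] asks=[#1:4@105]
After op 3 [order #3] limit_buy(price=95, qty=6): fills=none; bids=[#2:6@101 #3:6@95] asks=[#1:4@105]
After op 4 [order #4] limit_buy(price=101, qty=6): fills=none; bids=[#2:6@101 #4:6@101 #3:6@95] asks=[#1:4@105]
After op 5 [order #5] limit_sell(price=101, qty=3): fills=#2x#5:3@101; bids=[#2:3@101 #4:6@101 #3:6@95] asks=[#1:4@105]
After op 6 [order #6] limit_sell(price=96, qty=2): fills=#2x#6:2@101; bids=[#2:1@101 #4:6@101 #3:6@95] asks=[#1:4@105]
After op 7 [order #7] limit_sell(price=95, qty=2): fills=#2x#7:1@101 #4x#7:1@101; bids=[#4:5@101 #3:6@95] asks=[#1:4@105]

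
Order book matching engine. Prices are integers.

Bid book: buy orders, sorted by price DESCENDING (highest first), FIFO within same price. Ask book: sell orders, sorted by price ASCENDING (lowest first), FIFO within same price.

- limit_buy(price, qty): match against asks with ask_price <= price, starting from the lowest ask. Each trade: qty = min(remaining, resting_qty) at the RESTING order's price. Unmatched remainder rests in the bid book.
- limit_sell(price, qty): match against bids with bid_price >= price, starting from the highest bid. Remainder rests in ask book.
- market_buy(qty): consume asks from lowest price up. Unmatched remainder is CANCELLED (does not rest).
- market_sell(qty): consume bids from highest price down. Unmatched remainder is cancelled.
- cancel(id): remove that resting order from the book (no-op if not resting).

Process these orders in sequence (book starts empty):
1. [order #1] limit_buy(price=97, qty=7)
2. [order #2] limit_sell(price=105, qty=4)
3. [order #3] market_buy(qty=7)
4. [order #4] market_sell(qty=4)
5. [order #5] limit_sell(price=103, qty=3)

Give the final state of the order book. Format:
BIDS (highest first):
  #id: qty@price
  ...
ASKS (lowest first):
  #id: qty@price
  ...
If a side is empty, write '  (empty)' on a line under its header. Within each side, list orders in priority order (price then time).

Answer: BIDS (highest first):
  #1: 3@97
ASKS (lowest first):
  #5: 3@103

Derivation:
After op 1 [order #1] limit_buy(price=97, qty=7): fills=none; bids=[#1:7@97] asks=[-]
After op 2 [order #2] limit_sell(price=105, qty=4): fills=none; bids=[#1:7@97] asks=[#2:4@105]
After op 3 [order #3] market_buy(qty=7): fills=#3x#2:4@105; bids=[#1:7@97] asks=[-]
After op 4 [order #4] market_sell(qty=4): fills=#1x#4:4@97; bids=[#1:3@97] asks=[-]
After op 5 [order #5] limit_sell(price=103, qty=3): fills=none; bids=[#1:3@97] asks=[#5:3@103]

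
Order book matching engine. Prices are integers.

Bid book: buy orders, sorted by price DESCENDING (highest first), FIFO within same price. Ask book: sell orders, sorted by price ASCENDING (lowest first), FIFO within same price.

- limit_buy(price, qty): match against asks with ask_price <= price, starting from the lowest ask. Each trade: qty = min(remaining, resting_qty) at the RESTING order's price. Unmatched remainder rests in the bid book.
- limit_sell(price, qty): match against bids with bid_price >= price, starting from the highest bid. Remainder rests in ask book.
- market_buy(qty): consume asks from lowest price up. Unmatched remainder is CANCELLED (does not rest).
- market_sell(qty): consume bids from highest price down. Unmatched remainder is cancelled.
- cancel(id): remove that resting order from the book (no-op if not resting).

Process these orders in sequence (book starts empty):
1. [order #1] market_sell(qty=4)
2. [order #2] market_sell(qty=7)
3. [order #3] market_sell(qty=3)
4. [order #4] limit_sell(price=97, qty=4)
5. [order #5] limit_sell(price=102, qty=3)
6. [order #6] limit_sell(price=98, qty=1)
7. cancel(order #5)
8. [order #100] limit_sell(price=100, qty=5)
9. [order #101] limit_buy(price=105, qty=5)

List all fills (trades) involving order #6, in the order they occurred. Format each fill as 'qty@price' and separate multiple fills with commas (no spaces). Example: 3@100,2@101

Answer: 1@98

Derivation:
After op 1 [order #1] market_sell(qty=4): fills=none; bids=[-] asks=[-]
After op 2 [order #2] market_sell(qty=7): fills=none; bids=[-] asks=[-]
After op 3 [order #3] market_sell(qty=3): fills=none; bids=[-] asks=[-]
After op 4 [order #4] limit_sell(price=97, qty=4): fills=none; bids=[-] asks=[#4:4@97]
After op 5 [order #5] limit_sell(price=102, qty=3): fills=none; bids=[-] asks=[#4:4@97 #5:3@102]
After op 6 [order #6] limit_sell(price=98, qty=1): fills=none; bids=[-] asks=[#4:4@97 #6:1@98 #5:3@102]
After op 7 cancel(order #5): fills=none; bids=[-] asks=[#4:4@97 #6:1@98]
After op 8 [order #100] limit_sell(price=100, qty=5): fills=none; bids=[-] asks=[#4:4@97 #6:1@98 #100:5@100]
After op 9 [order #101] limit_buy(price=105, qty=5): fills=#101x#4:4@97 #101x#6:1@98; bids=[-] asks=[#100:5@100]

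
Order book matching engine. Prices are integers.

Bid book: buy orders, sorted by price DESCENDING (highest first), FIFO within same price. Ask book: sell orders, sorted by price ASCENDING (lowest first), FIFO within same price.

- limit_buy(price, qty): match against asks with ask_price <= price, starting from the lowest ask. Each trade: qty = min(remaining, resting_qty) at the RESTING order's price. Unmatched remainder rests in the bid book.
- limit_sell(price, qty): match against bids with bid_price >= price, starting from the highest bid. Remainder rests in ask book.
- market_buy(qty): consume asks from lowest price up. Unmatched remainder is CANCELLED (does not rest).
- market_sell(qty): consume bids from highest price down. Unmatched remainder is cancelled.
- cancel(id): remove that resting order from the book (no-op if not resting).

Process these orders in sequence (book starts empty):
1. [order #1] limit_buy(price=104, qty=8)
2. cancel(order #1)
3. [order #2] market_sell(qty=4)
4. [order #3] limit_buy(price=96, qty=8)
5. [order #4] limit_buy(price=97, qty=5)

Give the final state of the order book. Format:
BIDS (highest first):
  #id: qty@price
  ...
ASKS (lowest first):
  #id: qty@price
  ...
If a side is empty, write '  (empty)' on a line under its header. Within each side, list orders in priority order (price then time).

Answer: BIDS (highest first):
  #4: 5@97
  #3: 8@96
ASKS (lowest first):
  (empty)

Derivation:
After op 1 [order #1] limit_buy(price=104, qty=8): fills=none; bids=[#1:8@104] asks=[-]
After op 2 cancel(order #1): fills=none; bids=[-] asks=[-]
After op 3 [order #2] market_sell(qty=4): fills=none; bids=[-] asks=[-]
After op 4 [order #3] limit_buy(price=96, qty=8): fills=none; bids=[#3:8@96] asks=[-]
After op 5 [order #4] limit_buy(price=97, qty=5): fills=none; bids=[#4:5@97 #3:8@96] asks=[-]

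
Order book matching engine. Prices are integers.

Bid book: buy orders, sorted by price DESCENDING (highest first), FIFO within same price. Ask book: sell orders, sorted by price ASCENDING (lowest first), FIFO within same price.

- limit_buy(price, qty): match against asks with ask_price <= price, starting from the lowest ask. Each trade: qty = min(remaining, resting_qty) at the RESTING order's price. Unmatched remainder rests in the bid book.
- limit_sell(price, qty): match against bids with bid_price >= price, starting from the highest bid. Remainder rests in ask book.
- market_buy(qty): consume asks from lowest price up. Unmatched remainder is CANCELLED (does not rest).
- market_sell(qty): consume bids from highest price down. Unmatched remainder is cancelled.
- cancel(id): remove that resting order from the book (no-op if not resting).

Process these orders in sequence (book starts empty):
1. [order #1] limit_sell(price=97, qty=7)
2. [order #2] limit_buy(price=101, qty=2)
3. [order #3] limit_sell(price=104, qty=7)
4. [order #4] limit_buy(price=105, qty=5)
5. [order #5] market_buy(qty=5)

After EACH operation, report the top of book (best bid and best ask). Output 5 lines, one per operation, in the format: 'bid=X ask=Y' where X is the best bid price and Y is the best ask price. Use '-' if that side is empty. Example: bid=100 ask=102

After op 1 [order #1] limit_sell(price=97, qty=7): fills=none; bids=[-] asks=[#1:7@97]
After op 2 [order #2] limit_buy(price=101, qty=2): fills=#2x#1:2@97; bids=[-] asks=[#1:5@97]
After op 3 [order #3] limit_sell(price=104, qty=7): fills=none; bids=[-] asks=[#1:5@97 #3:7@104]
After op 4 [order #4] limit_buy(price=105, qty=5): fills=#4x#1:5@97; bids=[-] asks=[#3:7@104]
After op 5 [order #5] market_buy(qty=5): fills=#5x#3:5@104; bids=[-] asks=[#3:2@104]

Answer: bid=- ask=97
bid=- ask=97
bid=- ask=97
bid=- ask=104
bid=- ask=104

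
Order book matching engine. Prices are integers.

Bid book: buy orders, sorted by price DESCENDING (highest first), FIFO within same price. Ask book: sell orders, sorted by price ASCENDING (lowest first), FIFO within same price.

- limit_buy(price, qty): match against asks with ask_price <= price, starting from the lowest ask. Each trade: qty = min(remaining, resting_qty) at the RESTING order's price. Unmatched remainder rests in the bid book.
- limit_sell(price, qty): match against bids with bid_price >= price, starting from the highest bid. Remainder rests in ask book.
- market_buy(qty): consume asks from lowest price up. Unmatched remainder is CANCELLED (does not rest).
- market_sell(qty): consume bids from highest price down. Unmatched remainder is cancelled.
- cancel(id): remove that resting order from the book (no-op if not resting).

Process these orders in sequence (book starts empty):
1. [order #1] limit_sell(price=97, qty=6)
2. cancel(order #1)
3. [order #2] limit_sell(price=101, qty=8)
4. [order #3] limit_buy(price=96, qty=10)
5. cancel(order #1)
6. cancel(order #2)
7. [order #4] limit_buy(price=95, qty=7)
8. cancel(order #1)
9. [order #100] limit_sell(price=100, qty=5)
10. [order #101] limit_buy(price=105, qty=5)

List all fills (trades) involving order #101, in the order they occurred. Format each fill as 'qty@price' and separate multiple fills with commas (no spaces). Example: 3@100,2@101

Answer: 5@100

Derivation:
After op 1 [order #1] limit_sell(price=97, qty=6): fills=none; bids=[-] asks=[#1:6@97]
After op 2 cancel(order #1): fills=none; bids=[-] asks=[-]
After op 3 [order #2] limit_sell(price=101, qty=8): fills=none; bids=[-] asks=[#2:8@101]
After op 4 [order #3] limit_buy(price=96, qty=10): fills=none; bids=[#3:10@96] asks=[#2:8@101]
After op 5 cancel(order #1): fills=none; bids=[#3:10@96] asks=[#2:8@101]
After op 6 cancel(order #2): fills=none; bids=[#3:10@96] asks=[-]
After op 7 [order #4] limit_buy(price=95, qty=7): fills=none; bids=[#3:10@96 #4:7@95] asks=[-]
After op 8 cancel(order #1): fills=none; bids=[#3:10@96 #4:7@95] asks=[-]
After op 9 [order #100] limit_sell(price=100, qty=5): fills=none; bids=[#3:10@96 #4:7@95] asks=[#100:5@100]
After op 10 [order #101] limit_buy(price=105, qty=5): fills=#101x#100:5@100; bids=[#3:10@96 #4:7@95] asks=[-]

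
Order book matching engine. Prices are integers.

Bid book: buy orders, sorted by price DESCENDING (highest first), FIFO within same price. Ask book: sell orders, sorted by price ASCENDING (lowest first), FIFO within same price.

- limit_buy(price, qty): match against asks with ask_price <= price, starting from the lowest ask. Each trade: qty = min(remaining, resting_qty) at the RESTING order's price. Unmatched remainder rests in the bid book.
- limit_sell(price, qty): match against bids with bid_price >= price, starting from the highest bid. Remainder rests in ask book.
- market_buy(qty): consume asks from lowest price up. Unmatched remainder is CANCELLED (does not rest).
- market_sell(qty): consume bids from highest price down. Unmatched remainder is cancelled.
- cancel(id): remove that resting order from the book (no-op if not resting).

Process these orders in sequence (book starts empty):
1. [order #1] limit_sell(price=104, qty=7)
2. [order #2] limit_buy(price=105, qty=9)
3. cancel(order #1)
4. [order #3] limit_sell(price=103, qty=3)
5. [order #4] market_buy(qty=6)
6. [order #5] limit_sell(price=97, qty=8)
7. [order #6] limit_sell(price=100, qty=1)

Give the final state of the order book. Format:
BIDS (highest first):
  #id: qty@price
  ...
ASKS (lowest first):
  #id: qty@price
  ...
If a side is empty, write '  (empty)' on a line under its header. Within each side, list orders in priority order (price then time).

After op 1 [order #1] limit_sell(price=104, qty=7): fills=none; bids=[-] asks=[#1:7@104]
After op 2 [order #2] limit_buy(price=105, qty=9): fills=#2x#1:7@104; bids=[#2:2@105] asks=[-]
After op 3 cancel(order #1): fills=none; bids=[#2:2@105] asks=[-]
After op 4 [order #3] limit_sell(price=103, qty=3): fills=#2x#3:2@105; bids=[-] asks=[#3:1@103]
After op 5 [order #4] market_buy(qty=6): fills=#4x#3:1@103; bids=[-] asks=[-]
After op 6 [order #5] limit_sell(price=97, qty=8): fills=none; bids=[-] asks=[#5:8@97]
After op 7 [order #6] limit_sell(price=100, qty=1): fills=none; bids=[-] asks=[#5:8@97 #6:1@100]

Answer: BIDS (highest first):
  (empty)
ASKS (lowest first):
  #5: 8@97
  #6: 1@100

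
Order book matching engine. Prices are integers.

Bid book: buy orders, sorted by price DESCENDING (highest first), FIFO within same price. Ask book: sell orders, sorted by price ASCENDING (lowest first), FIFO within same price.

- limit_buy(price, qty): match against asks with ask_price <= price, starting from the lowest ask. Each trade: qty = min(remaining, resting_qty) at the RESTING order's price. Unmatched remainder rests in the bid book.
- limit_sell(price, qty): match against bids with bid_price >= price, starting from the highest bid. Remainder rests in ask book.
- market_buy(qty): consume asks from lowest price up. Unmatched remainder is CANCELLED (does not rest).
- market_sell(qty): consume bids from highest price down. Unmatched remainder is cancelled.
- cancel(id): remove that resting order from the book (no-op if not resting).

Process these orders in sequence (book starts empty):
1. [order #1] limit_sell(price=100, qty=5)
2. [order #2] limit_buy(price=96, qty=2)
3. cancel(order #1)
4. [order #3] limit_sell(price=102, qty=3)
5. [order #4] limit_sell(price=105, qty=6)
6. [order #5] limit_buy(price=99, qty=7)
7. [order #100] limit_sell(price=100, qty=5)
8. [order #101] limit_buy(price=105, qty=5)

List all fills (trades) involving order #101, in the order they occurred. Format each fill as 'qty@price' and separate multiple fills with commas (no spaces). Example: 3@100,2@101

After op 1 [order #1] limit_sell(price=100, qty=5): fills=none; bids=[-] asks=[#1:5@100]
After op 2 [order #2] limit_buy(price=96, qty=2): fills=none; bids=[#2:2@96] asks=[#1:5@100]
After op 3 cancel(order #1): fills=none; bids=[#2:2@96] asks=[-]
After op 4 [order #3] limit_sell(price=102, qty=3): fills=none; bids=[#2:2@96] asks=[#3:3@102]
After op 5 [order #4] limit_sell(price=105, qty=6): fills=none; bids=[#2:2@96] asks=[#3:3@102 #4:6@105]
After op 6 [order #5] limit_buy(price=99, qty=7): fills=none; bids=[#5:7@99 #2:2@96] asks=[#3:3@102 #4:6@105]
After op 7 [order #100] limit_sell(price=100, qty=5): fills=none; bids=[#5:7@99 #2:2@96] asks=[#100:5@100 #3:3@102 #4:6@105]
After op 8 [order #101] limit_buy(price=105, qty=5): fills=#101x#100:5@100; bids=[#5:7@99 #2:2@96] asks=[#3:3@102 #4:6@105]

Answer: 5@100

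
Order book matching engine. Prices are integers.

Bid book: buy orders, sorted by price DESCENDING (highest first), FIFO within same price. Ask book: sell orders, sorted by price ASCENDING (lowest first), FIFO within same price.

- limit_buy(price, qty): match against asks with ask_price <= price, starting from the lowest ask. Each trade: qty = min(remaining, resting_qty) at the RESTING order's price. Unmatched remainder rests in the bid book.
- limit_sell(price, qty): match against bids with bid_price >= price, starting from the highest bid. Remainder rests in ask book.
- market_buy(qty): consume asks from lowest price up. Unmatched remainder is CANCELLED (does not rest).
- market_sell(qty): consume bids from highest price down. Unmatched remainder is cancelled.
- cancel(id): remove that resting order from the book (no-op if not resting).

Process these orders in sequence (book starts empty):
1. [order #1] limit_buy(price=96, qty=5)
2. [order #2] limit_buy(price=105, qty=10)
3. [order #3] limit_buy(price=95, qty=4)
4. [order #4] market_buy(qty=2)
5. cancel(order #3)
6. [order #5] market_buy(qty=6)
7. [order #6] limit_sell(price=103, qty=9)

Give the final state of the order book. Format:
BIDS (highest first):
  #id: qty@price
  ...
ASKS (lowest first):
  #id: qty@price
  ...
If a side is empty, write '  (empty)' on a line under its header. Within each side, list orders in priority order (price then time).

After op 1 [order #1] limit_buy(price=96, qty=5): fills=none; bids=[#1:5@96] asks=[-]
After op 2 [order #2] limit_buy(price=105, qty=10): fills=none; bids=[#2:10@105 #1:5@96] asks=[-]
After op 3 [order #3] limit_buy(price=95, qty=4): fills=none; bids=[#2:10@105 #1:5@96 #3:4@95] asks=[-]
After op 4 [order #4] market_buy(qty=2): fills=none; bids=[#2:10@105 #1:5@96 #3:4@95] asks=[-]
After op 5 cancel(order #3): fills=none; bids=[#2:10@105 #1:5@96] asks=[-]
After op 6 [order #5] market_buy(qty=6): fills=none; bids=[#2:10@105 #1:5@96] asks=[-]
After op 7 [order #6] limit_sell(price=103, qty=9): fills=#2x#6:9@105; bids=[#2:1@105 #1:5@96] asks=[-]

Answer: BIDS (highest first):
  #2: 1@105
  #1: 5@96
ASKS (lowest first):
  (empty)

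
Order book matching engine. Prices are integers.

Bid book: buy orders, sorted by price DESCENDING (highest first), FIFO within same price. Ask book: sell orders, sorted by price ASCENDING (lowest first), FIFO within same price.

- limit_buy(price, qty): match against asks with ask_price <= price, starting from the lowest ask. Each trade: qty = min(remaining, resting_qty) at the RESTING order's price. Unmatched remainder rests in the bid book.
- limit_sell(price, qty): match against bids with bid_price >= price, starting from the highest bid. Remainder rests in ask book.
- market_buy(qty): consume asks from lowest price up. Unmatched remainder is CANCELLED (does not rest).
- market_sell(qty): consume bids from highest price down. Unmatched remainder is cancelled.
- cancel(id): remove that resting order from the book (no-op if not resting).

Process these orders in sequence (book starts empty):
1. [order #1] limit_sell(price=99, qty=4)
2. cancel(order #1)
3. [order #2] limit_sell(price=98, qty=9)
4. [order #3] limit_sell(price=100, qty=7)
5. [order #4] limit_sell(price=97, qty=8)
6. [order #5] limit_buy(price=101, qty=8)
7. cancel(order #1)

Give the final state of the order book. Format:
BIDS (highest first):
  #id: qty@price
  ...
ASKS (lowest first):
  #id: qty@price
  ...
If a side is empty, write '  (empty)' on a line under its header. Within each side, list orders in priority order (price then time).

After op 1 [order #1] limit_sell(price=99, qty=4): fills=none; bids=[-] asks=[#1:4@99]
After op 2 cancel(order #1): fills=none; bids=[-] asks=[-]
After op 3 [order #2] limit_sell(price=98, qty=9): fills=none; bids=[-] asks=[#2:9@98]
After op 4 [order #3] limit_sell(price=100, qty=7): fills=none; bids=[-] asks=[#2:9@98 #3:7@100]
After op 5 [order #4] limit_sell(price=97, qty=8): fills=none; bids=[-] asks=[#4:8@97 #2:9@98 #3:7@100]
After op 6 [order #5] limit_buy(price=101, qty=8): fills=#5x#4:8@97; bids=[-] asks=[#2:9@98 #3:7@100]
After op 7 cancel(order #1): fills=none; bids=[-] asks=[#2:9@98 #3:7@100]

Answer: BIDS (highest first):
  (empty)
ASKS (lowest first):
  #2: 9@98
  #3: 7@100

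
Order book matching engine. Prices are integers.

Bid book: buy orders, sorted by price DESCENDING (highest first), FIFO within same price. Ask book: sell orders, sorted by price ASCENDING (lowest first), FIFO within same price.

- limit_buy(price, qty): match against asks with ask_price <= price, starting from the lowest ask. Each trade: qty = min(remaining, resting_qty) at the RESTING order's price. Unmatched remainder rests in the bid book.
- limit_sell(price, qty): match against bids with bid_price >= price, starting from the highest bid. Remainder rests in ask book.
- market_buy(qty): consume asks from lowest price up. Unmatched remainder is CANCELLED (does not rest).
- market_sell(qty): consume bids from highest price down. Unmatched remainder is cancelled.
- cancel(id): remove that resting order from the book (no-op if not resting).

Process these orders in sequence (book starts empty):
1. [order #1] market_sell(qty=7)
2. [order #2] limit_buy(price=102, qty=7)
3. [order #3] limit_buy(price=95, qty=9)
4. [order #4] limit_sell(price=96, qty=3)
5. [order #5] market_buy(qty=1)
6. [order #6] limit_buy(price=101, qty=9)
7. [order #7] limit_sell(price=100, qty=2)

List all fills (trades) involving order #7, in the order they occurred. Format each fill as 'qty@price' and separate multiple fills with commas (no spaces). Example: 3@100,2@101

Answer: 2@102

Derivation:
After op 1 [order #1] market_sell(qty=7): fills=none; bids=[-] asks=[-]
After op 2 [order #2] limit_buy(price=102, qty=7): fills=none; bids=[#2:7@102] asks=[-]
After op 3 [order #3] limit_buy(price=95, qty=9): fills=none; bids=[#2:7@102 #3:9@95] asks=[-]
After op 4 [order #4] limit_sell(price=96, qty=3): fills=#2x#4:3@102; bids=[#2:4@102 #3:9@95] asks=[-]
After op 5 [order #5] market_buy(qty=1): fills=none; bids=[#2:4@102 #3:9@95] asks=[-]
After op 6 [order #6] limit_buy(price=101, qty=9): fills=none; bids=[#2:4@102 #6:9@101 #3:9@95] asks=[-]
After op 7 [order #7] limit_sell(price=100, qty=2): fills=#2x#7:2@102; bids=[#2:2@102 #6:9@101 #3:9@95] asks=[-]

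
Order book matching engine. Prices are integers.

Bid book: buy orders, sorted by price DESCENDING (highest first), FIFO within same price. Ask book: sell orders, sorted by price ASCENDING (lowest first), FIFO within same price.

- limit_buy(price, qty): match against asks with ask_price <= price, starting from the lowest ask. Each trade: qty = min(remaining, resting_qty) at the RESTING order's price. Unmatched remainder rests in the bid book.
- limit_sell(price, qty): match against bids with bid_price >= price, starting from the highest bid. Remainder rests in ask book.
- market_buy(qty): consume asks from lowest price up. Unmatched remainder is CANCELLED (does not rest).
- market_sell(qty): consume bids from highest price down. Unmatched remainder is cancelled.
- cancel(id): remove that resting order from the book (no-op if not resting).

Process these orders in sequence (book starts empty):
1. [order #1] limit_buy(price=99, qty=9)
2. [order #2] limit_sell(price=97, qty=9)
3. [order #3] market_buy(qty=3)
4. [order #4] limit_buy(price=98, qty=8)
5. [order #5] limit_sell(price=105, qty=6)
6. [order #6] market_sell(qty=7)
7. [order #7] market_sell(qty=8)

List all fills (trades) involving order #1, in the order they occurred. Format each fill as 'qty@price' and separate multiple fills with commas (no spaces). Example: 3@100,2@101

Answer: 9@99

Derivation:
After op 1 [order #1] limit_buy(price=99, qty=9): fills=none; bids=[#1:9@99] asks=[-]
After op 2 [order #2] limit_sell(price=97, qty=9): fills=#1x#2:9@99; bids=[-] asks=[-]
After op 3 [order #3] market_buy(qty=3): fills=none; bids=[-] asks=[-]
After op 4 [order #4] limit_buy(price=98, qty=8): fills=none; bids=[#4:8@98] asks=[-]
After op 5 [order #5] limit_sell(price=105, qty=6): fills=none; bids=[#4:8@98] asks=[#5:6@105]
After op 6 [order #6] market_sell(qty=7): fills=#4x#6:7@98; bids=[#4:1@98] asks=[#5:6@105]
After op 7 [order #7] market_sell(qty=8): fills=#4x#7:1@98; bids=[-] asks=[#5:6@105]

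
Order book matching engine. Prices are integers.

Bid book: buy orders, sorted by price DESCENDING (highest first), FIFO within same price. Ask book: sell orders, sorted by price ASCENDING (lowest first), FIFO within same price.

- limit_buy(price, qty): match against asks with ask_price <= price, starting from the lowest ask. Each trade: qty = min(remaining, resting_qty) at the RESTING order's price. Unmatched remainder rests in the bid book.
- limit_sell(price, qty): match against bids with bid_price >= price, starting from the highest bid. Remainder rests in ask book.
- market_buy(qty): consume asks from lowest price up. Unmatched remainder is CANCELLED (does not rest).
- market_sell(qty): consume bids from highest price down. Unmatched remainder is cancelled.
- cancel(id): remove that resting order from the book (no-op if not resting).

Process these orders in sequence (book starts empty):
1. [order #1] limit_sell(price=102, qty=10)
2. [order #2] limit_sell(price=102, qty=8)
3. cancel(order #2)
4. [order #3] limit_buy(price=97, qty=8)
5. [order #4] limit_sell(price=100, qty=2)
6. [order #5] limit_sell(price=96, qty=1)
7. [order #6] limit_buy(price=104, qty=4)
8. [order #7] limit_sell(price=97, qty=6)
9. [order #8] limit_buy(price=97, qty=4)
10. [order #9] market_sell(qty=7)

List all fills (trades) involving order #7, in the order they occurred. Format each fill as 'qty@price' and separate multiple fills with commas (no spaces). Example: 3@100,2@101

After op 1 [order #1] limit_sell(price=102, qty=10): fills=none; bids=[-] asks=[#1:10@102]
After op 2 [order #2] limit_sell(price=102, qty=8): fills=none; bids=[-] asks=[#1:10@102 #2:8@102]
After op 3 cancel(order #2): fills=none; bids=[-] asks=[#1:10@102]
After op 4 [order #3] limit_buy(price=97, qty=8): fills=none; bids=[#3:8@97] asks=[#1:10@102]
After op 5 [order #4] limit_sell(price=100, qty=2): fills=none; bids=[#3:8@97] asks=[#4:2@100 #1:10@102]
After op 6 [order #5] limit_sell(price=96, qty=1): fills=#3x#5:1@97; bids=[#3:7@97] asks=[#4:2@100 #1:10@102]
After op 7 [order #6] limit_buy(price=104, qty=4): fills=#6x#4:2@100 #6x#1:2@102; bids=[#3:7@97] asks=[#1:8@102]
After op 8 [order #7] limit_sell(price=97, qty=6): fills=#3x#7:6@97; bids=[#3:1@97] asks=[#1:8@102]
After op 9 [order #8] limit_buy(price=97, qty=4): fills=none; bids=[#3:1@97 #8:4@97] asks=[#1:8@102]
After op 10 [order #9] market_sell(qty=7): fills=#3x#9:1@97 #8x#9:4@97; bids=[-] asks=[#1:8@102]

Answer: 6@97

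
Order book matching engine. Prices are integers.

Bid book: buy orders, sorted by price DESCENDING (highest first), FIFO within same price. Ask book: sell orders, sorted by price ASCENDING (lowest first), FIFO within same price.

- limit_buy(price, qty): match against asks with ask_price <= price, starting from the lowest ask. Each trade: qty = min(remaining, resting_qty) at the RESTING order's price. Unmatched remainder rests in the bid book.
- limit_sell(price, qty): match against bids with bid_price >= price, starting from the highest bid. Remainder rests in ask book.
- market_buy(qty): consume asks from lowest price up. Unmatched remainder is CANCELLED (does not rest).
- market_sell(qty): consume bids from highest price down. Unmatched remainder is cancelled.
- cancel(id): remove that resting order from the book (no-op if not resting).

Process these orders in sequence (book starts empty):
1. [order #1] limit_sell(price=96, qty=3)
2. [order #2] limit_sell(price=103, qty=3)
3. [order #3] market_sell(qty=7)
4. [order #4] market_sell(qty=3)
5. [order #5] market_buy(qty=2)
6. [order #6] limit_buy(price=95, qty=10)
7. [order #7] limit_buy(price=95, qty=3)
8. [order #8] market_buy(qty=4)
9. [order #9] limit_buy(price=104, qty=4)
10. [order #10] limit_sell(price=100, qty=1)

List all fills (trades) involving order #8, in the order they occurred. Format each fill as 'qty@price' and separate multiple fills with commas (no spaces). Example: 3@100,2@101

Answer: 1@96,3@103

Derivation:
After op 1 [order #1] limit_sell(price=96, qty=3): fills=none; bids=[-] asks=[#1:3@96]
After op 2 [order #2] limit_sell(price=103, qty=3): fills=none; bids=[-] asks=[#1:3@96 #2:3@103]
After op 3 [order #3] market_sell(qty=7): fills=none; bids=[-] asks=[#1:3@96 #2:3@103]
After op 4 [order #4] market_sell(qty=3): fills=none; bids=[-] asks=[#1:3@96 #2:3@103]
After op 5 [order #5] market_buy(qty=2): fills=#5x#1:2@96; bids=[-] asks=[#1:1@96 #2:3@103]
After op 6 [order #6] limit_buy(price=95, qty=10): fills=none; bids=[#6:10@95] asks=[#1:1@96 #2:3@103]
After op 7 [order #7] limit_buy(price=95, qty=3): fills=none; bids=[#6:10@95 #7:3@95] asks=[#1:1@96 #2:3@103]
After op 8 [order #8] market_buy(qty=4): fills=#8x#1:1@96 #8x#2:3@103; bids=[#6:10@95 #7:3@95] asks=[-]
After op 9 [order #9] limit_buy(price=104, qty=4): fills=none; bids=[#9:4@104 #6:10@95 #7:3@95] asks=[-]
After op 10 [order #10] limit_sell(price=100, qty=1): fills=#9x#10:1@104; bids=[#9:3@104 #6:10@95 #7:3@95] asks=[-]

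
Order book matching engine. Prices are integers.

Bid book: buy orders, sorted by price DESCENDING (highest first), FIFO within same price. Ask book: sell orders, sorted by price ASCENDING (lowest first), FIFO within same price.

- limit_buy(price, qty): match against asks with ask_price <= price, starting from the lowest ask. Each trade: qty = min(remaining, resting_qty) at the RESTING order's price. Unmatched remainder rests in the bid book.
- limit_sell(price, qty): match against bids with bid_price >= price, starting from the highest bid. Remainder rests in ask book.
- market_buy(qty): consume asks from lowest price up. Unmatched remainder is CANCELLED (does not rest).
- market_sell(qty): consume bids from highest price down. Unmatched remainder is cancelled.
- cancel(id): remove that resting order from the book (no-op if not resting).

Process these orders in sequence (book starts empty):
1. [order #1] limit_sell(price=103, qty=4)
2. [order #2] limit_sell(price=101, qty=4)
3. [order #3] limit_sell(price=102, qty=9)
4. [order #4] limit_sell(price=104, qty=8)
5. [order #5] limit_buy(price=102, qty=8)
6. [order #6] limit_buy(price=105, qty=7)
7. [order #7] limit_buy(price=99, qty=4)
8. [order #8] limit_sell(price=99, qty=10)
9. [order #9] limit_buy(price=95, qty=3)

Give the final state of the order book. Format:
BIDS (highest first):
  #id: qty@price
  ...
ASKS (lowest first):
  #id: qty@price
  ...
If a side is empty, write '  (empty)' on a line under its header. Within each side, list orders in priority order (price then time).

Answer: BIDS (highest first):
  #9: 3@95
ASKS (lowest first):
  #8: 6@99
  #1: 2@103
  #4: 8@104

Derivation:
After op 1 [order #1] limit_sell(price=103, qty=4): fills=none; bids=[-] asks=[#1:4@103]
After op 2 [order #2] limit_sell(price=101, qty=4): fills=none; bids=[-] asks=[#2:4@101 #1:4@103]
After op 3 [order #3] limit_sell(price=102, qty=9): fills=none; bids=[-] asks=[#2:4@101 #3:9@102 #1:4@103]
After op 4 [order #4] limit_sell(price=104, qty=8): fills=none; bids=[-] asks=[#2:4@101 #3:9@102 #1:4@103 #4:8@104]
After op 5 [order #5] limit_buy(price=102, qty=8): fills=#5x#2:4@101 #5x#3:4@102; bids=[-] asks=[#3:5@102 #1:4@103 #4:8@104]
After op 6 [order #6] limit_buy(price=105, qty=7): fills=#6x#3:5@102 #6x#1:2@103; bids=[-] asks=[#1:2@103 #4:8@104]
After op 7 [order #7] limit_buy(price=99, qty=4): fills=none; bids=[#7:4@99] asks=[#1:2@103 #4:8@104]
After op 8 [order #8] limit_sell(price=99, qty=10): fills=#7x#8:4@99; bids=[-] asks=[#8:6@99 #1:2@103 #4:8@104]
After op 9 [order #9] limit_buy(price=95, qty=3): fills=none; bids=[#9:3@95] asks=[#8:6@99 #1:2@103 #4:8@104]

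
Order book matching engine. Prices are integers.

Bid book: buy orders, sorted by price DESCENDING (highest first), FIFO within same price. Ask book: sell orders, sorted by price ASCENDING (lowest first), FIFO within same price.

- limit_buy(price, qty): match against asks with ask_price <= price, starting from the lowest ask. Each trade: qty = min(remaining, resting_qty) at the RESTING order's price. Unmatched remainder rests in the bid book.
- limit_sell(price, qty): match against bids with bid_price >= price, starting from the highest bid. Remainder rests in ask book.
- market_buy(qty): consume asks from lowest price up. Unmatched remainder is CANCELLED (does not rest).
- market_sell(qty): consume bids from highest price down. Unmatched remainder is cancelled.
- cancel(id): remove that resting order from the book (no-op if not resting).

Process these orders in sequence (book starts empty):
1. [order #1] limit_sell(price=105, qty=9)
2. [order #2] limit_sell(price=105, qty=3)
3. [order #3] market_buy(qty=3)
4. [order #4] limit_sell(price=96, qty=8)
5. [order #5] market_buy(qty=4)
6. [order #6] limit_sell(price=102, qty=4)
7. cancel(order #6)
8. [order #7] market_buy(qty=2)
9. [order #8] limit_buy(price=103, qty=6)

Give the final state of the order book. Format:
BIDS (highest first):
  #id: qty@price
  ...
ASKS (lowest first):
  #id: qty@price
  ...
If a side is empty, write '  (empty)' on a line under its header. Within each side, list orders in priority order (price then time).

After op 1 [order #1] limit_sell(price=105, qty=9): fills=none; bids=[-] asks=[#1:9@105]
After op 2 [order #2] limit_sell(price=105, qty=3): fills=none; bids=[-] asks=[#1:9@105 #2:3@105]
After op 3 [order #3] market_buy(qty=3): fills=#3x#1:3@105; bids=[-] asks=[#1:6@105 #2:3@105]
After op 4 [order #4] limit_sell(price=96, qty=8): fills=none; bids=[-] asks=[#4:8@96 #1:6@105 #2:3@105]
After op 5 [order #5] market_buy(qty=4): fills=#5x#4:4@96; bids=[-] asks=[#4:4@96 #1:6@105 #2:3@105]
After op 6 [order #6] limit_sell(price=102, qty=4): fills=none; bids=[-] asks=[#4:4@96 #6:4@102 #1:6@105 #2:3@105]
After op 7 cancel(order #6): fills=none; bids=[-] asks=[#4:4@96 #1:6@105 #2:3@105]
After op 8 [order #7] market_buy(qty=2): fills=#7x#4:2@96; bids=[-] asks=[#4:2@96 #1:6@105 #2:3@105]
After op 9 [order #8] limit_buy(price=103, qty=6): fills=#8x#4:2@96; bids=[#8:4@103] asks=[#1:6@105 #2:3@105]

Answer: BIDS (highest first):
  #8: 4@103
ASKS (lowest first):
  #1: 6@105
  #2: 3@105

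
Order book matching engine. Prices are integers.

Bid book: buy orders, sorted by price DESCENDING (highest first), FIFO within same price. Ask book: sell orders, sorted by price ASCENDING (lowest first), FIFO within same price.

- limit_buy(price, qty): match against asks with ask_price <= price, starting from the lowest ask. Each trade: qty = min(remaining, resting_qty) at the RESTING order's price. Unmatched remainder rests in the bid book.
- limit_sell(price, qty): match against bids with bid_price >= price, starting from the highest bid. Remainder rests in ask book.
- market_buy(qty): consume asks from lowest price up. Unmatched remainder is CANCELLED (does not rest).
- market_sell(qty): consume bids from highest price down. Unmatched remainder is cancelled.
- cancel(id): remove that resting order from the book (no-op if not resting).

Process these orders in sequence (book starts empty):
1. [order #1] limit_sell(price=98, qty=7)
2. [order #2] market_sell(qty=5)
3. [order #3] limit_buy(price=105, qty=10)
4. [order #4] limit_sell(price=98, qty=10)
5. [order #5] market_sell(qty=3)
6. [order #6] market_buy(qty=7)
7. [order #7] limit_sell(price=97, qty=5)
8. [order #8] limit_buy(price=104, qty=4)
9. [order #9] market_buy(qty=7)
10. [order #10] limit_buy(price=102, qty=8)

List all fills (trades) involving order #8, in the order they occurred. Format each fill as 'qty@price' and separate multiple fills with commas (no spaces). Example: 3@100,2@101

Answer: 4@97

Derivation:
After op 1 [order #1] limit_sell(price=98, qty=7): fills=none; bids=[-] asks=[#1:7@98]
After op 2 [order #2] market_sell(qty=5): fills=none; bids=[-] asks=[#1:7@98]
After op 3 [order #3] limit_buy(price=105, qty=10): fills=#3x#1:7@98; bids=[#3:3@105] asks=[-]
After op 4 [order #4] limit_sell(price=98, qty=10): fills=#3x#4:3@105; bids=[-] asks=[#4:7@98]
After op 5 [order #5] market_sell(qty=3): fills=none; bids=[-] asks=[#4:7@98]
After op 6 [order #6] market_buy(qty=7): fills=#6x#4:7@98; bids=[-] asks=[-]
After op 7 [order #7] limit_sell(price=97, qty=5): fills=none; bids=[-] asks=[#7:5@97]
After op 8 [order #8] limit_buy(price=104, qty=4): fills=#8x#7:4@97; bids=[-] asks=[#7:1@97]
After op 9 [order #9] market_buy(qty=7): fills=#9x#7:1@97; bids=[-] asks=[-]
After op 10 [order #10] limit_buy(price=102, qty=8): fills=none; bids=[#10:8@102] asks=[-]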